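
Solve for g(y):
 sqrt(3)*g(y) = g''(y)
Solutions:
 g(y) = C1*exp(-3^(1/4)*y) + C2*exp(3^(1/4)*y)


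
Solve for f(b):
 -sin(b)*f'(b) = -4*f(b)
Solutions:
 f(b) = C1*(cos(b)^2 - 2*cos(b) + 1)/(cos(b)^2 + 2*cos(b) + 1)


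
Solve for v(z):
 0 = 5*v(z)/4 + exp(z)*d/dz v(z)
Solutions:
 v(z) = C1*exp(5*exp(-z)/4)


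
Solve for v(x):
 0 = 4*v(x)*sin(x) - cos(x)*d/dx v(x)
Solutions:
 v(x) = C1/cos(x)^4


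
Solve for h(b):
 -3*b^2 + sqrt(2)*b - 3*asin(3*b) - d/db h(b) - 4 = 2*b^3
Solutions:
 h(b) = C1 - b^4/2 - b^3 + sqrt(2)*b^2/2 - 3*b*asin(3*b) - 4*b - sqrt(1 - 9*b^2)


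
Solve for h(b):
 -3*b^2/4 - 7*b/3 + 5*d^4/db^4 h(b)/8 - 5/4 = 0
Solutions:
 h(b) = C1 + C2*b + C3*b^2 + C4*b^3 + b^6/300 + 7*b^5/225 + b^4/12


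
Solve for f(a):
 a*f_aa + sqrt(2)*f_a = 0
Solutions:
 f(a) = C1 + C2*a^(1 - sqrt(2))


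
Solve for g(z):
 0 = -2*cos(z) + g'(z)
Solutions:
 g(z) = C1 + 2*sin(z)


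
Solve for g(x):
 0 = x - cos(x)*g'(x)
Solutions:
 g(x) = C1 + Integral(x/cos(x), x)


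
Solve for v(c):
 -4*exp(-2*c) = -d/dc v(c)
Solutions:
 v(c) = C1 - 2*exp(-2*c)


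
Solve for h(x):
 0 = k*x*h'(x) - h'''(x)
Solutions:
 h(x) = C1 + Integral(C2*airyai(k^(1/3)*x) + C3*airybi(k^(1/3)*x), x)


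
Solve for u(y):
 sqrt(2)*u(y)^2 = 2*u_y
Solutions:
 u(y) = -2/(C1 + sqrt(2)*y)


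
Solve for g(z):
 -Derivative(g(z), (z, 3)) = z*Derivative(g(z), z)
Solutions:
 g(z) = C1 + Integral(C2*airyai(-z) + C3*airybi(-z), z)


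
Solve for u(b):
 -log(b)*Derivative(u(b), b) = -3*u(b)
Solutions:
 u(b) = C1*exp(3*li(b))


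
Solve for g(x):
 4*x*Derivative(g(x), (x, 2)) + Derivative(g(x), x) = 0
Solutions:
 g(x) = C1 + C2*x^(3/4)


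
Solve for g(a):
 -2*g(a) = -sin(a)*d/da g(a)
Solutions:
 g(a) = C1*(cos(a) - 1)/(cos(a) + 1)


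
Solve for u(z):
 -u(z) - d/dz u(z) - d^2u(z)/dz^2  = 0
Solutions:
 u(z) = (C1*sin(sqrt(3)*z/2) + C2*cos(sqrt(3)*z/2))*exp(-z/2)


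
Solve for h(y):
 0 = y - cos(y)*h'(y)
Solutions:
 h(y) = C1 + Integral(y/cos(y), y)


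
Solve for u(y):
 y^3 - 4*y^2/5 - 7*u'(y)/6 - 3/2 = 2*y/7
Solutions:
 u(y) = C1 + 3*y^4/14 - 8*y^3/35 - 6*y^2/49 - 9*y/7


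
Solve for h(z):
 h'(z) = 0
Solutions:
 h(z) = C1


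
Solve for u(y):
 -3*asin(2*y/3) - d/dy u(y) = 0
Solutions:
 u(y) = C1 - 3*y*asin(2*y/3) - 3*sqrt(9 - 4*y^2)/2


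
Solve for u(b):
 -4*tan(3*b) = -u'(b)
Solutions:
 u(b) = C1 - 4*log(cos(3*b))/3


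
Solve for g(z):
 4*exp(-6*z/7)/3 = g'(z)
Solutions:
 g(z) = C1 - 14*exp(-6*z/7)/9


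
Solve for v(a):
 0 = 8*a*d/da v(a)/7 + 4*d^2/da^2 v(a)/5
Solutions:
 v(a) = C1 + C2*erf(sqrt(35)*a/7)


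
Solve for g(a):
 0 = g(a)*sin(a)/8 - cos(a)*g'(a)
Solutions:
 g(a) = C1/cos(a)^(1/8)


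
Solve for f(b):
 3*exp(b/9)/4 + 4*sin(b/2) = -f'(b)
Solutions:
 f(b) = C1 - 27*exp(b/9)/4 + 8*cos(b/2)


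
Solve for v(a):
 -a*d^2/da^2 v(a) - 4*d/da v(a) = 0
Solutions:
 v(a) = C1 + C2/a^3


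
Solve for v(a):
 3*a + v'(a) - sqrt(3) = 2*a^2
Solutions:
 v(a) = C1 + 2*a^3/3 - 3*a^2/2 + sqrt(3)*a


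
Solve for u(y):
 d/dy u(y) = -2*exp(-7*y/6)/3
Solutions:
 u(y) = C1 + 4*exp(-7*y/6)/7


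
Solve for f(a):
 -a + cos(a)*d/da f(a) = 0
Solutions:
 f(a) = C1 + Integral(a/cos(a), a)


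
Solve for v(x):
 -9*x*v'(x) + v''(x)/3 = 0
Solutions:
 v(x) = C1 + C2*erfi(3*sqrt(6)*x/2)


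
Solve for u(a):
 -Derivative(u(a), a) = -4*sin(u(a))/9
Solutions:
 -4*a/9 + log(cos(u(a)) - 1)/2 - log(cos(u(a)) + 1)/2 = C1


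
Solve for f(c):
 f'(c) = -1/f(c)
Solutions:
 f(c) = -sqrt(C1 - 2*c)
 f(c) = sqrt(C1 - 2*c)


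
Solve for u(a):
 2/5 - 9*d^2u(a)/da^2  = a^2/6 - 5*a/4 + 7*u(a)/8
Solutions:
 u(a) = C1*sin(sqrt(14)*a/12) + C2*cos(sqrt(14)*a/12) - 4*a^2/21 + 10*a/7 + 1072/245


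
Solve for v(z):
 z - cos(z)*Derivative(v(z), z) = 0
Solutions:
 v(z) = C1 + Integral(z/cos(z), z)


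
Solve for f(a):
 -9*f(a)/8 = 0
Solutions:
 f(a) = 0


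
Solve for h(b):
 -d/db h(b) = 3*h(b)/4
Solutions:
 h(b) = C1*exp(-3*b/4)


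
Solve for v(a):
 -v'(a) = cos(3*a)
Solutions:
 v(a) = C1 - sin(3*a)/3


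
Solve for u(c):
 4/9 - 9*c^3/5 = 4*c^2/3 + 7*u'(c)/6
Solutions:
 u(c) = C1 - 27*c^4/70 - 8*c^3/21 + 8*c/21


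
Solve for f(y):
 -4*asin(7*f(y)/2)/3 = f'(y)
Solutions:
 Integral(1/asin(7*_y/2), (_y, f(y))) = C1 - 4*y/3


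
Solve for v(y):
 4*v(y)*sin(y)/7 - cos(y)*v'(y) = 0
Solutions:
 v(y) = C1/cos(y)^(4/7)


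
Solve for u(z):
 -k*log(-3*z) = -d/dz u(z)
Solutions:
 u(z) = C1 + k*z*log(-z) + k*z*(-1 + log(3))


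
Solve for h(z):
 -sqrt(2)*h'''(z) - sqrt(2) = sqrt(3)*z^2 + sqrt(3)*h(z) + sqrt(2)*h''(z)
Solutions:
 h(z) = C1*exp(z*(-2 + (1 + 27*sqrt(6)/4 + sqrt(-4 + (4 + 27*sqrt(6))^2/4)/2)^(-1/3) + (1 + 27*sqrt(6)/4 + sqrt(-4 + (4 + 27*sqrt(6))^2/4)/2)^(1/3))/6)*sin(sqrt(3)*z*(-(1 + 27*sqrt(6)/4 + sqrt(-4 + (2 + 27*sqrt(6)/2)^2)/2)^(1/3) + (1 + 27*sqrt(6)/4 + sqrt(-4 + (2 + 27*sqrt(6)/2)^2)/2)^(-1/3))/6) + C2*exp(z*(-2 + (1 + 27*sqrt(6)/4 + sqrt(-4 + (4 + 27*sqrt(6))^2/4)/2)^(-1/3) + (1 + 27*sqrt(6)/4 + sqrt(-4 + (4 + 27*sqrt(6))^2/4)/2)^(1/3))/6)*cos(sqrt(3)*z*(-(1 + 27*sqrt(6)/4 + sqrt(-4 + (2 + 27*sqrt(6)/2)^2)/2)^(1/3) + (1 + 27*sqrt(6)/4 + sqrt(-4 + (2 + 27*sqrt(6)/2)^2)/2)^(-1/3))/6) + C3*exp(-z*((1 + 27*sqrt(6)/4 + sqrt(-4 + (4 + 27*sqrt(6))^2/4)/2)^(-1/3) + 1 + (1 + 27*sqrt(6)/4 + sqrt(-4 + (4 + 27*sqrt(6))^2/4)/2)^(1/3))/3) - z^2 + sqrt(6)/3


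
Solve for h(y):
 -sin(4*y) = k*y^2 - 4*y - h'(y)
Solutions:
 h(y) = C1 + k*y^3/3 - 2*y^2 - cos(4*y)/4


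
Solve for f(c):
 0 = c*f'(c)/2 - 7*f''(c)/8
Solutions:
 f(c) = C1 + C2*erfi(sqrt(14)*c/7)


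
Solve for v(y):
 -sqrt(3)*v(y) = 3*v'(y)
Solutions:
 v(y) = C1*exp(-sqrt(3)*y/3)


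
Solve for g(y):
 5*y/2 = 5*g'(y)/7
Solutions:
 g(y) = C1 + 7*y^2/4


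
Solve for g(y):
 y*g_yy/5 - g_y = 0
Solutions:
 g(y) = C1 + C2*y^6


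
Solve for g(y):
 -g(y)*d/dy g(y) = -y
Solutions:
 g(y) = -sqrt(C1 + y^2)
 g(y) = sqrt(C1 + y^2)


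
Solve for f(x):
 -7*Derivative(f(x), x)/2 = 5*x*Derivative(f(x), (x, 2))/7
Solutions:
 f(x) = C1 + C2/x^(39/10)


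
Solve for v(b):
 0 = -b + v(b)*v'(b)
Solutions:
 v(b) = -sqrt(C1 + b^2)
 v(b) = sqrt(C1 + b^2)


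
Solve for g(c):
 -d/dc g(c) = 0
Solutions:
 g(c) = C1


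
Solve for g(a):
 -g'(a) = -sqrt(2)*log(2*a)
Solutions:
 g(a) = C1 + sqrt(2)*a*log(a) - sqrt(2)*a + sqrt(2)*a*log(2)


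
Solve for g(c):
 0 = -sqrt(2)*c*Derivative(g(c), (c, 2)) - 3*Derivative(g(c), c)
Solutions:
 g(c) = C1 + C2*c^(1 - 3*sqrt(2)/2)


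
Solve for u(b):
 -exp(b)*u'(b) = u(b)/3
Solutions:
 u(b) = C1*exp(exp(-b)/3)


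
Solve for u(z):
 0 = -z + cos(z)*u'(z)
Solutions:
 u(z) = C1 + Integral(z/cos(z), z)


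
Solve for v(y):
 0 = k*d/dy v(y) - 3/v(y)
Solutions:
 v(y) = -sqrt(C1 + 6*y/k)
 v(y) = sqrt(C1 + 6*y/k)


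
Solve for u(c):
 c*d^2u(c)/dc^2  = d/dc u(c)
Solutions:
 u(c) = C1 + C2*c^2


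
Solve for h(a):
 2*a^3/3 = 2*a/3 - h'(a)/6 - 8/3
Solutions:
 h(a) = C1 - a^4 + 2*a^2 - 16*a


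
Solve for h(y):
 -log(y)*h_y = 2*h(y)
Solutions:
 h(y) = C1*exp(-2*li(y))


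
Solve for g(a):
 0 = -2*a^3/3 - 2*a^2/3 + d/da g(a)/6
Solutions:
 g(a) = C1 + a^4 + 4*a^3/3


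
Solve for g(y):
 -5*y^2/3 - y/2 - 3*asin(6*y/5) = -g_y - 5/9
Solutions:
 g(y) = C1 + 5*y^3/9 + y^2/4 + 3*y*asin(6*y/5) - 5*y/9 + sqrt(25 - 36*y^2)/2


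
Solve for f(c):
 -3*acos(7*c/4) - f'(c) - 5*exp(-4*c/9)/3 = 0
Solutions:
 f(c) = C1 - 3*c*acos(7*c/4) + 3*sqrt(16 - 49*c^2)/7 + 15*exp(-4*c/9)/4


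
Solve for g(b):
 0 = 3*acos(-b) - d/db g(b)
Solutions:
 g(b) = C1 + 3*b*acos(-b) + 3*sqrt(1 - b^2)


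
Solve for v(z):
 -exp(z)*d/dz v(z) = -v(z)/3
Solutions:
 v(z) = C1*exp(-exp(-z)/3)


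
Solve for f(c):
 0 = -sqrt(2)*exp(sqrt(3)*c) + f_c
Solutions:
 f(c) = C1 + sqrt(6)*exp(sqrt(3)*c)/3


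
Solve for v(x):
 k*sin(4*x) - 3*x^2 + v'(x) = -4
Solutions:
 v(x) = C1 + k*cos(4*x)/4 + x^3 - 4*x


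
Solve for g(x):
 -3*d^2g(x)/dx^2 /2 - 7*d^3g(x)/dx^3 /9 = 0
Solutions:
 g(x) = C1 + C2*x + C3*exp(-27*x/14)


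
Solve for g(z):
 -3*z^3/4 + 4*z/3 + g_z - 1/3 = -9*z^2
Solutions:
 g(z) = C1 + 3*z^4/16 - 3*z^3 - 2*z^2/3 + z/3


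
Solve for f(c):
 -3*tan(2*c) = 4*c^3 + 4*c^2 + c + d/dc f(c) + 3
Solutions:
 f(c) = C1 - c^4 - 4*c^3/3 - c^2/2 - 3*c + 3*log(cos(2*c))/2


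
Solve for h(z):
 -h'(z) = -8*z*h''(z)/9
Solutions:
 h(z) = C1 + C2*z^(17/8)


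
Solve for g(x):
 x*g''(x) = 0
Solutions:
 g(x) = C1 + C2*x


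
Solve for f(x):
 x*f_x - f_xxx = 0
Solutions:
 f(x) = C1 + Integral(C2*airyai(x) + C3*airybi(x), x)


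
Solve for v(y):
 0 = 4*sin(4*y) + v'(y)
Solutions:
 v(y) = C1 + cos(4*y)


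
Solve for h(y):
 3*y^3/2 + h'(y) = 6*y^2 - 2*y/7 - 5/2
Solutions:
 h(y) = C1 - 3*y^4/8 + 2*y^3 - y^2/7 - 5*y/2


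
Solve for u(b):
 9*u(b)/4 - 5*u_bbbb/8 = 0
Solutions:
 u(b) = C1*exp(-2^(1/4)*sqrt(3)*5^(3/4)*b/5) + C2*exp(2^(1/4)*sqrt(3)*5^(3/4)*b/5) + C3*sin(2^(1/4)*sqrt(3)*5^(3/4)*b/5) + C4*cos(2^(1/4)*sqrt(3)*5^(3/4)*b/5)


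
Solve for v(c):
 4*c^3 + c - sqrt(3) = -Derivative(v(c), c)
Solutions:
 v(c) = C1 - c^4 - c^2/2 + sqrt(3)*c


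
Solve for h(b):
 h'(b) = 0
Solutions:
 h(b) = C1


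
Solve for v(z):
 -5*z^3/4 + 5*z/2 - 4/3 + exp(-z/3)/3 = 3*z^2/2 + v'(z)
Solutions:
 v(z) = C1 - 5*z^4/16 - z^3/2 + 5*z^2/4 - 4*z/3 - 1/exp(z)^(1/3)


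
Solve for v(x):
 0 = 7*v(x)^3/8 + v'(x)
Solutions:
 v(x) = -2*sqrt(-1/(C1 - 7*x))
 v(x) = 2*sqrt(-1/(C1 - 7*x))


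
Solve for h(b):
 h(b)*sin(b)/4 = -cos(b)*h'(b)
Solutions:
 h(b) = C1*cos(b)^(1/4)


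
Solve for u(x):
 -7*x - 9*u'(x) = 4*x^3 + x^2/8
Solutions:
 u(x) = C1 - x^4/9 - x^3/216 - 7*x^2/18


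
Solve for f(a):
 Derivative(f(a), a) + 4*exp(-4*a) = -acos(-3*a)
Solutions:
 f(a) = C1 - a*acos(-3*a) - sqrt(1 - 9*a^2)/3 + exp(-4*a)


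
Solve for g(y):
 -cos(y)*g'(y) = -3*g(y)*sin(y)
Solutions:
 g(y) = C1/cos(y)^3


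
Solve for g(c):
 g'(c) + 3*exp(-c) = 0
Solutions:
 g(c) = C1 + 3*exp(-c)


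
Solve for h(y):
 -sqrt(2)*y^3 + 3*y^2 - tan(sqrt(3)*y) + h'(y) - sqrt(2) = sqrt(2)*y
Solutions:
 h(y) = C1 + sqrt(2)*y^4/4 - y^3 + sqrt(2)*y^2/2 + sqrt(2)*y - sqrt(3)*log(cos(sqrt(3)*y))/3


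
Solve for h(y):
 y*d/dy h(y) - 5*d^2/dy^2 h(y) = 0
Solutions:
 h(y) = C1 + C2*erfi(sqrt(10)*y/10)


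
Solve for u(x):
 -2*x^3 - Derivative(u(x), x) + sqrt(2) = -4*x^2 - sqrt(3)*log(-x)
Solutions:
 u(x) = C1 - x^4/2 + 4*x^3/3 + sqrt(3)*x*log(-x) + x*(-sqrt(3) + sqrt(2))


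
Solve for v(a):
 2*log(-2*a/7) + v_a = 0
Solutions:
 v(a) = C1 - 2*a*log(-a) + 2*a*(-log(2) + 1 + log(7))


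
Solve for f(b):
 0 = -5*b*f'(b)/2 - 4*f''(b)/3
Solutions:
 f(b) = C1 + C2*erf(sqrt(15)*b/4)


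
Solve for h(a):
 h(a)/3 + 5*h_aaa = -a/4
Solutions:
 h(a) = C3*exp(-15^(2/3)*a/15) - 3*a/4 + (C1*sin(3^(1/6)*5^(2/3)*a/10) + C2*cos(3^(1/6)*5^(2/3)*a/10))*exp(15^(2/3)*a/30)


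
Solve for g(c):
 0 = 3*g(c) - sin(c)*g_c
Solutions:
 g(c) = C1*(cos(c) - 1)^(3/2)/(cos(c) + 1)^(3/2)


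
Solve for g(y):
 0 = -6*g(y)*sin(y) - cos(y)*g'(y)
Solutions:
 g(y) = C1*cos(y)^6


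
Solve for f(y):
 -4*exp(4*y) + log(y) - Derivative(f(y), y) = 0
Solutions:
 f(y) = C1 + y*log(y) - y - exp(4*y)


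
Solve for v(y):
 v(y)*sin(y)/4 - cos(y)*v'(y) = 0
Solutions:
 v(y) = C1/cos(y)^(1/4)


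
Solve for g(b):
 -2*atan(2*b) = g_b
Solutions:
 g(b) = C1 - 2*b*atan(2*b) + log(4*b^2 + 1)/2


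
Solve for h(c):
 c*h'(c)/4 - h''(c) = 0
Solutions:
 h(c) = C1 + C2*erfi(sqrt(2)*c/4)


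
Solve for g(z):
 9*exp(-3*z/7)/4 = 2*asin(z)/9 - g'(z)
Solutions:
 g(z) = C1 + 2*z*asin(z)/9 + 2*sqrt(1 - z^2)/9 + 21*exp(-3*z/7)/4


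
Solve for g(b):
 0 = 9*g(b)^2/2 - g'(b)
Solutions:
 g(b) = -2/(C1 + 9*b)


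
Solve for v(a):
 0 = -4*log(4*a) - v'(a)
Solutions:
 v(a) = C1 - 4*a*log(a) - a*log(256) + 4*a


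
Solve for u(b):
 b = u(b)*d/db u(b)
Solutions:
 u(b) = -sqrt(C1 + b^2)
 u(b) = sqrt(C1 + b^2)


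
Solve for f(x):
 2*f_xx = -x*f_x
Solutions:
 f(x) = C1 + C2*erf(x/2)


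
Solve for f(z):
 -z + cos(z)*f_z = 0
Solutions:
 f(z) = C1 + Integral(z/cos(z), z)


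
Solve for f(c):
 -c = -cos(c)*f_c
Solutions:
 f(c) = C1 + Integral(c/cos(c), c)


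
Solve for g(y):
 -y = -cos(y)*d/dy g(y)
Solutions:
 g(y) = C1 + Integral(y/cos(y), y)


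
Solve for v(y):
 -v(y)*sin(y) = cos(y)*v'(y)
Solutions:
 v(y) = C1*cos(y)


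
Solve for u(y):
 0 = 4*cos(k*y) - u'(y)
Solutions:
 u(y) = C1 + 4*sin(k*y)/k


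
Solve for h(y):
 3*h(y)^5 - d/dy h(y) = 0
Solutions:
 h(y) = -(-1/(C1 + 12*y))^(1/4)
 h(y) = (-1/(C1 + 12*y))^(1/4)
 h(y) = -I*(-1/(C1 + 12*y))^(1/4)
 h(y) = I*(-1/(C1 + 12*y))^(1/4)


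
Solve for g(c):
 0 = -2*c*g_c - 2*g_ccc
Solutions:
 g(c) = C1 + Integral(C2*airyai(-c) + C3*airybi(-c), c)


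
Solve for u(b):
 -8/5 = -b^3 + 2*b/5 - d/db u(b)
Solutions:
 u(b) = C1 - b^4/4 + b^2/5 + 8*b/5


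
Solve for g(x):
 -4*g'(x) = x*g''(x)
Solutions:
 g(x) = C1 + C2/x^3


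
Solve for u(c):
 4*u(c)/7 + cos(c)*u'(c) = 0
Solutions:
 u(c) = C1*(sin(c) - 1)^(2/7)/(sin(c) + 1)^(2/7)


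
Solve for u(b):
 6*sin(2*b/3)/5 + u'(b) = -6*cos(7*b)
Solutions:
 u(b) = C1 - 6*sin(7*b)/7 + 9*cos(2*b/3)/5


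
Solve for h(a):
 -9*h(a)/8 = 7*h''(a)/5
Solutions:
 h(a) = C1*sin(3*sqrt(70)*a/28) + C2*cos(3*sqrt(70)*a/28)


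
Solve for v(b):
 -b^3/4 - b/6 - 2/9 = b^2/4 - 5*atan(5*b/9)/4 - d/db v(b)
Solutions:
 v(b) = C1 + b^4/16 + b^3/12 + b^2/12 - 5*b*atan(5*b/9)/4 + 2*b/9 + 9*log(25*b^2 + 81)/8


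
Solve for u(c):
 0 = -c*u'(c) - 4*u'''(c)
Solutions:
 u(c) = C1 + Integral(C2*airyai(-2^(1/3)*c/2) + C3*airybi(-2^(1/3)*c/2), c)


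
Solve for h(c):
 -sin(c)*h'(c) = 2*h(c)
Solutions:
 h(c) = C1*(cos(c) + 1)/(cos(c) - 1)


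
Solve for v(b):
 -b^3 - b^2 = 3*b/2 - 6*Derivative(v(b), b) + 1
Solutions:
 v(b) = C1 + b^4/24 + b^3/18 + b^2/8 + b/6


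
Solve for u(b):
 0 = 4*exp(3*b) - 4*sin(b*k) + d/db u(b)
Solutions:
 u(b) = C1 - 4*exp(3*b)/3 - 4*cos(b*k)/k


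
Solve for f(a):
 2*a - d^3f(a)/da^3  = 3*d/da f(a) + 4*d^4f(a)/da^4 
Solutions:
 f(a) = C1 + C4*exp(-a) + a^2/3 + (C2*sin(sqrt(39)*a/8) + C3*cos(sqrt(39)*a/8))*exp(3*a/8)


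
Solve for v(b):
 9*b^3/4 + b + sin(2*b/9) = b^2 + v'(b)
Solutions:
 v(b) = C1 + 9*b^4/16 - b^3/3 + b^2/2 - 9*cos(2*b/9)/2


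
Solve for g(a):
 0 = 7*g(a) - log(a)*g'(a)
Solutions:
 g(a) = C1*exp(7*li(a))


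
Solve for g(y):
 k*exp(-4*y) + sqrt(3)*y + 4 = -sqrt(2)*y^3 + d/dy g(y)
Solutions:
 g(y) = C1 - k*exp(-4*y)/4 + sqrt(2)*y^4/4 + sqrt(3)*y^2/2 + 4*y


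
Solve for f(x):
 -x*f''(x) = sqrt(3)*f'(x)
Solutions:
 f(x) = C1 + C2*x^(1 - sqrt(3))


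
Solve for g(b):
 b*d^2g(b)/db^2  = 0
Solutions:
 g(b) = C1 + C2*b


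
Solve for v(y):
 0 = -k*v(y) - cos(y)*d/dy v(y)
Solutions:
 v(y) = C1*exp(k*(log(sin(y) - 1) - log(sin(y) + 1))/2)


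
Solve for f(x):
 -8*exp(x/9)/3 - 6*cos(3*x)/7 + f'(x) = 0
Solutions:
 f(x) = C1 + 24*exp(x/9) + 2*sin(3*x)/7


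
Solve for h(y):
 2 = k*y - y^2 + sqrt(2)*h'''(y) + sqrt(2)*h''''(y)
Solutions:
 h(y) = C1 + C2*y + C3*y^2 + C4*exp(-y) + sqrt(2)*y^5/120 + sqrt(2)*y^4*(-k - 2)/48 + sqrt(2)*y^3*(k + 4)/12


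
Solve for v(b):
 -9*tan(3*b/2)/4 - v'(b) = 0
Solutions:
 v(b) = C1 + 3*log(cos(3*b/2))/2


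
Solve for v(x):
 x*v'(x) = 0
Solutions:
 v(x) = C1


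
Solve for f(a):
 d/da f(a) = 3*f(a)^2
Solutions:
 f(a) = -1/(C1 + 3*a)


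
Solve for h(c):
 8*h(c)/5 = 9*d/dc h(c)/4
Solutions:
 h(c) = C1*exp(32*c/45)


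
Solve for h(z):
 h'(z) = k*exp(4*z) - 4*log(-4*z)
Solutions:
 h(z) = C1 + k*exp(4*z)/4 - 4*z*log(-z) + 4*z*(1 - 2*log(2))


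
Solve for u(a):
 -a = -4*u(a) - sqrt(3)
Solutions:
 u(a) = a/4 - sqrt(3)/4


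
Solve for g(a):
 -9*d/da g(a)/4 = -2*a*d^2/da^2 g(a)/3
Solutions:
 g(a) = C1 + C2*a^(35/8)


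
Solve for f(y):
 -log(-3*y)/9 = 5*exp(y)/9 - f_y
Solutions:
 f(y) = C1 + y*log(-y)/9 + y*(-1 + log(3))/9 + 5*exp(y)/9


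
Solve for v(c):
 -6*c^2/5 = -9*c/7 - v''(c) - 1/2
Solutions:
 v(c) = C1 + C2*c + c^4/10 - 3*c^3/14 - c^2/4


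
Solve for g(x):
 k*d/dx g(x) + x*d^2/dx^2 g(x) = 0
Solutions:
 g(x) = C1 + x^(1 - re(k))*(C2*sin(log(x)*Abs(im(k))) + C3*cos(log(x)*im(k)))


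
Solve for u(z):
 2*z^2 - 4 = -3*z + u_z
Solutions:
 u(z) = C1 + 2*z^3/3 + 3*z^2/2 - 4*z


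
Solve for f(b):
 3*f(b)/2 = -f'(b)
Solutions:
 f(b) = C1*exp(-3*b/2)


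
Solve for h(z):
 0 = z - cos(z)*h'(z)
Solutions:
 h(z) = C1 + Integral(z/cos(z), z)


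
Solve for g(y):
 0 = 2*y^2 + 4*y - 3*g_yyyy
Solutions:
 g(y) = C1 + C2*y + C3*y^2 + C4*y^3 + y^6/540 + y^5/90


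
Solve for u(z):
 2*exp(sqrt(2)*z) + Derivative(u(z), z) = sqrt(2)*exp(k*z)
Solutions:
 u(z) = C1 - sqrt(2)*exp(sqrt(2)*z) + sqrt(2)*exp(k*z)/k


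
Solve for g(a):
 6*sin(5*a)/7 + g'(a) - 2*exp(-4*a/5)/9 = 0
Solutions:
 g(a) = C1 + 6*cos(5*a)/35 - 5*exp(-4*a/5)/18


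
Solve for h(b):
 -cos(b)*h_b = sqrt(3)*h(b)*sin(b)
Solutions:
 h(b) = C1*cos(b)^(sqrt(3))


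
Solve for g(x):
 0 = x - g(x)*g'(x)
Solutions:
 g(x) = -sqrt(C1 + x^2)
 g(x) = sqrt(C1 + x^2)


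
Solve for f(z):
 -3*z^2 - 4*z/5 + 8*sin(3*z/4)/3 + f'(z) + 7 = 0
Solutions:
 f(z) = C1 + z^3 + 2*z^2/5 - 7*z + 32*cos(3*z/4)/9


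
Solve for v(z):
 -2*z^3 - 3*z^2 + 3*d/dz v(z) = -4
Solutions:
 v(z) = C1 + z^4/6 + z^3/3 - 4*z/3


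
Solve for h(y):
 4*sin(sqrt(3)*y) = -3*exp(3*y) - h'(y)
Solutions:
 h(y) = C1 - exp(3*y) + 4*sqrt(3)*cos(sqrt(3)*y)/3


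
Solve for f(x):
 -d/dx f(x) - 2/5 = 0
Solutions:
 f(x) = C1 - 2*x/5


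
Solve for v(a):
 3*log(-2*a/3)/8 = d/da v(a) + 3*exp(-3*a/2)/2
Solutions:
 v(a) = C1 + 3*a*log(-a)/8 + 3*a*(-log(3) - 1 + log(2))/8 + exp(-3*a/2)


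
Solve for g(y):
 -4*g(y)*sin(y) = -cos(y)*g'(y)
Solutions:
 g(y) = C1/cos(y)^4


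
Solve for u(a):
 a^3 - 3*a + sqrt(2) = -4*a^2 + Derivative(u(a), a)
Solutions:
 u(a) = C1 + a^4/4 + 4*a^3/3 - 3*a^2/2 + sqrt(2)*a


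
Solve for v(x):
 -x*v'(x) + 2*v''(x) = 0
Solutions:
 v(x) = C1 + C2*erfi(x/2)


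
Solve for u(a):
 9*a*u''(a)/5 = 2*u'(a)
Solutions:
 u(a) = C1 + C2*a^(19/9)


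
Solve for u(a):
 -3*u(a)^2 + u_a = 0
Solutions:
 u(a) = -1/(C1 + 3*a)


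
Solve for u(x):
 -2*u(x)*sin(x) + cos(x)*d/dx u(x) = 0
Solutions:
 u(x) = C1/cos(x)^2


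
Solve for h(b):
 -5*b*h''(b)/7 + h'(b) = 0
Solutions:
 h(b) = C1 + C2*b^(12/5)


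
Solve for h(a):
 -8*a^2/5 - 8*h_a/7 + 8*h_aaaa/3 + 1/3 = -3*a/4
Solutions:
 h(a) = C1 + C4*exp(3^(1/3)*7^(2/3)*a/7) - 7*a^3/15 + 21*a^2/64 + 7*a/24 + (C2*sin(3^(5/6)*7^(2/3)*a/14) + C3*cos(3^(5/6)*7^(2/3)*a/14))*exp(-3^(1/3)*7^(2/3)*a/14)


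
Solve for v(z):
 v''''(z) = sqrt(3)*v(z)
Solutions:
 v(z) = C1*exp(-3^(1/8)*z) + C2*exp(3^(1/8)*z) + C3*sin(3^(1/8)*z) + C4*cos(3^(1/8)*z)


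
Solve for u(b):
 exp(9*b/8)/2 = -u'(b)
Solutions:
 u(b) = C1 - 4*exp(9*b/8)/9


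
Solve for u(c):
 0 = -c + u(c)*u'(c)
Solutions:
 u(c) = -sqrt(C1 + c^2)
 u(c) = sqrt(C1 + c^2)


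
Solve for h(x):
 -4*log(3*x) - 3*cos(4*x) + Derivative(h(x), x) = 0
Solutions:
 h(x) = C1 + 4*x*log(x) - 4*x + 4*x*log(3) + 3*sin(4*x)/4


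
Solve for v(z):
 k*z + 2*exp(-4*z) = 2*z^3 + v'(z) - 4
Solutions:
 v(z) = C1 + k*z^2/2 - z^4/2 + 4*z - exp(-4*z)/2


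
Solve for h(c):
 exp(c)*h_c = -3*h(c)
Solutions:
 h(c) = C1*exp(3*exp(-c))


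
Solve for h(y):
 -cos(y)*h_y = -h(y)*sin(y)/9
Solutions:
 h(y) = C1/cos(y)^(1/9)


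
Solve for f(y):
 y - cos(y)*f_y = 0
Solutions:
 f(y) = C1 + Integral(y/cos(y), y)


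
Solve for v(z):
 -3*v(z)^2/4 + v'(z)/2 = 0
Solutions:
 v(z) = -2/(C1 + 3*z)


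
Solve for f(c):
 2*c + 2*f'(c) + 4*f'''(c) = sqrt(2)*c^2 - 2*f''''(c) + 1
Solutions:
 f(c) = C1 + C2*exp(c*(-8 + 8*2^(1/3)/(3*sqrt(177) + 43)^(1/3) + 2^(2/3)*(3*sqrt(177) + 43)^(1/3))/12)*sin(2^(1/3)*sqrt(3)*c*(-2^(1/3)*(3*sqrt(177) + 43)^(1/3) + 8/(3*sqrt(177) + 43)^(1/3))/12) + C3*exp(c*(-8 + 8*2^(1/3)/(3*sqrt(177) + 43)^(1/3) + 2^(2/3)*(3*sqrt(177) + 43)^(1/3))/12)*cos(2^(1/3)*sqrt(3)*c*(-2^(1/3)*(3*sqrt(177) + 43)^(1/3) + 8/(3*sqrt(177) + 43)^(1/3))/12) + C4*exp(-c*(8*2^(1/3)/(3*sqrt(177) + 43)^(1/3) + 4 + 2^(2/3)*(3*sqrt(177) + 43)^(1/3))/6) + sqrt(2)*c^3/6 - c^2/2 - 2*sqrt(2)*c + c/2


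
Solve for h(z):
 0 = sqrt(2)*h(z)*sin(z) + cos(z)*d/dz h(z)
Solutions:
 h(z) = C1*cos(z)^(sqrt(2))


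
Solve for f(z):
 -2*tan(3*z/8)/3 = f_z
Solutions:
 f(z) = C1 + 16*log(cos(3*z/8))/9


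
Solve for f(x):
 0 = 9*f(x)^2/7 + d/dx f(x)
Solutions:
 f(x) = 7/(C1 + 9*x)


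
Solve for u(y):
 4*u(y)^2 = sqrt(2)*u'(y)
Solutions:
 u(y) = -1/(C1 + 2*sqrt(2)*y)


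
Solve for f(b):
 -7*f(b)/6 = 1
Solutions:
 f(b) = -6/7


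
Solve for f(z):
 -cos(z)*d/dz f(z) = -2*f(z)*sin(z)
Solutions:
 f(z) = C1/cos(z)^2


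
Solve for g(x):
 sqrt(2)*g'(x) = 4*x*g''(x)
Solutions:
 g(x) = C1 + C2*x^(sqrt(2)/4 + 1)


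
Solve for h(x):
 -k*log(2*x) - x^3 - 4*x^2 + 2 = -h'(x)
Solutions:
 h(x) = C1 + k*x*log(x) - k*x + k*x*log(2) + x^4/4 + 4*x^3/3 - 2*x


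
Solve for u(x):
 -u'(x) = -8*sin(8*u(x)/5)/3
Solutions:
 -8*x/3 + 5*log(cos(8*u(x)/5) - 1)/16 - 5*log(cos(8*u(x)/5) + 1)/16 = C1


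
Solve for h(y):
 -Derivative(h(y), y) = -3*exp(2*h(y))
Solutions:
 h(y) = log(-sqrt(-1/(C1 + 3*y))) - log(2)/2
 h(y) = log(-1/(C1 + 3*y))/2 - log(2)/2


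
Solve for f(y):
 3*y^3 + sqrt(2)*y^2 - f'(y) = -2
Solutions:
 f(y) = C1 + 3*y^4/4 + sqrt(2)*y^3/3 + 2*y


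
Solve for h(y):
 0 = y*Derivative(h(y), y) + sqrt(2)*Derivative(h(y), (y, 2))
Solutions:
 h(y) = C1 + C2*erf(2^(1/4)*y/2)


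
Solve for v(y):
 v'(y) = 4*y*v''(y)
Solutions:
 v(y) = C1 + C2*y^(5/4)


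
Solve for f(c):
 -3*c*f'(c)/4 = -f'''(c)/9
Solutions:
 f(c) = C1 + Integral(C2*airyai(3*2^(1/3)*c/2) + C3*airybi(3*2^(1/3)*c/2), c)


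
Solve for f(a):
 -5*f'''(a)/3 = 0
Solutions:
 f(a) = C1 + C2*a + C3*a^2


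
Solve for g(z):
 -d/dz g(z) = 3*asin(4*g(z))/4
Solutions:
 Integral(1/asin(4*_y), (_y, g(z))) = C1 - 3*z/4


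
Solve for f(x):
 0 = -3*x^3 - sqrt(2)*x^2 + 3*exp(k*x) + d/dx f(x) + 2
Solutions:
 f(x) = C1 + 3*x^4/4 + sqrt(2)*x^3/3 - 2*x - 3*exp(k*x)/k


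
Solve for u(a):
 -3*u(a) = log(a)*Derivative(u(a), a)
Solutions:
 u(a) = C1*exp(-3*li(a))


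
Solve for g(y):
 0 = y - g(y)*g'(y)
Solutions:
 g(y) = -sqrt(C1 + y^2)
 g(y) = sqrt(C1 + y^2)


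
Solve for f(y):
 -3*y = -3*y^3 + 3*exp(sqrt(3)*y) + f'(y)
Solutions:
 f(y) = C1 + 3*y^4/4 - 3*y^2/2 - sqrt(3)*exp(sqrt(3)*y)


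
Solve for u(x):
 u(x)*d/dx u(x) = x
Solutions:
 u(x) = -sqrt(C1 + x^2)
 u(x) = sqrt(C1 + x^2)


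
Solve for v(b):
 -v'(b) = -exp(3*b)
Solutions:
 v(b) = C1 + exp(3*b)/3


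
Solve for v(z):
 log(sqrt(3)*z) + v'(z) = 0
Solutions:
 v(z) = C1 - z*log(z) - z*log(3)/2 + z


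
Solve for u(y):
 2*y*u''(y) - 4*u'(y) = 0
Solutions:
 u(y) = C1 + C2*y^3


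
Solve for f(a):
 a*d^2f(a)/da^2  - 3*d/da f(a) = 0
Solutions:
 f(a) = C1 + C2*a^4


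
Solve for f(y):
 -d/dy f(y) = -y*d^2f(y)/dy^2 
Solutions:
 f(y) = C1 + C2*y^2


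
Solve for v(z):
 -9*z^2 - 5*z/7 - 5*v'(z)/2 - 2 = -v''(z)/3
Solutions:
 v(z) = C1 + C2*exp(15*z/2) - 6*z^3/5 - 109*z^2/175 - 2536*z/2625


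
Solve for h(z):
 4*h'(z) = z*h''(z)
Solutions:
 h(z) = C1 + C2*z^5


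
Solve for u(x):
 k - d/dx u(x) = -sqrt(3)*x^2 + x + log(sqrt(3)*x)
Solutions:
 u(x) = C1 + k*x + sqrt(3)*x^3/3 - x^2/2 - x*log(x) - x*log(3)/2 + x


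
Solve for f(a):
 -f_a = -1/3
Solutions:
 f(a) = C1 + a/3


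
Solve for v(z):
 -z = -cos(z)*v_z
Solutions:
 v(z) = C1 + Integral(z/cos(z), z)


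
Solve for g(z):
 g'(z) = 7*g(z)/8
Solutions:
 g(z) = C1*exp(7*z/8)


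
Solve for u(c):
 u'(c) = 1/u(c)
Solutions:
 u(c) = -sqrt(C1 + 2*c)
 u(c) = sqrt(C1 + 2*c)


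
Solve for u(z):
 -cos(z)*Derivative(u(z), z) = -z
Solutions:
 u(z) = C1 + Integral(z/cos(z), z)


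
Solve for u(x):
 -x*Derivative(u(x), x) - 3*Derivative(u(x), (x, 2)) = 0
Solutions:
 u(x) = C1 + C2*erf(sqrt(6)*x/6)


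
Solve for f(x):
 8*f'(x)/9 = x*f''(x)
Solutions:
 f(x) = C1 + C2*x^(17/9)


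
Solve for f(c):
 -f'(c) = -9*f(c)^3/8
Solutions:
 f(c) = -2*sqrt(-1/(C1 + 9*c))
 f(c) = 2*sqrt(-1/(C1 + 9*c))


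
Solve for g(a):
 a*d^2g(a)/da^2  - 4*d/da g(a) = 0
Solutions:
 g(a) = C1 + C2*a^5


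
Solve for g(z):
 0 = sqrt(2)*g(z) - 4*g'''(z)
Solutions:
 g(z) = C3*exp(sqrt(2)*z/2) + (C1*sin(sqrt(6)*z/4) + C2*cos(sqrt(6)*z/4))*exp(-sqrt(2)*z/4)


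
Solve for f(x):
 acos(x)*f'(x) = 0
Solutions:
 f(x) = C1


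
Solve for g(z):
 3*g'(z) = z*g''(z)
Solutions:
 g(z) = C1 + C2*z^4


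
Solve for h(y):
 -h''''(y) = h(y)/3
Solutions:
 h(y) = (C1*sin(sqrt(2)*3^(3/4)*y/6) + C2*cos(sqrt(2)*3^(3/4)*y/6))*exp(-sqrt(2)*3^(3/4)*y/6) + (C3*sin(sqrt(2)*3^(3/4)*y/6) + C4*cos(sqrt(2)*3^(3/4)*y/6))*exp(sqrt(2)*3^(3/4)*y/6)


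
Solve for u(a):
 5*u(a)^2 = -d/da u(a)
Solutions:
 u(a) = 1/(C1 + 5*a)


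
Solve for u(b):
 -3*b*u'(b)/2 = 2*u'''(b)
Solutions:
 u(b) = C1 + Integral(C2*airyai(-6^(1/3)*b/2) + C3*airybi(-6^(1/3)*b/2), b)


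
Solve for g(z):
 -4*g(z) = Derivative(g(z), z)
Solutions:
 g(z) = C1*exp(-4*z)


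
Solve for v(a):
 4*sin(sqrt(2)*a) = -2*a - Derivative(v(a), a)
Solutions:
 v(a) = C1 - a^2 + 2*sqrt(2)*cos(sqrt(2)*a)


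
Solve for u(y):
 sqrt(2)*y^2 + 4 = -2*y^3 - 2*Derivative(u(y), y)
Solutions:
 u(y) = C1 - y^4/4 - sqrt(2)*y^3/6 - 2*y


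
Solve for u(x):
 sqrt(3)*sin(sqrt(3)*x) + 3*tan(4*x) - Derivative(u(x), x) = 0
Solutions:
 u(x) = C1 - 3*log(cos(4*x))/4 - cos(sqrt(3)*x)


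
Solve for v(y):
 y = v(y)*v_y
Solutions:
 v(y) = -sqrt(C1 + y^2)
 v(y) = sqrt(C1 + y^2)


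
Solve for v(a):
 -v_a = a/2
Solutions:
 v(a) = C1 - a^2/4


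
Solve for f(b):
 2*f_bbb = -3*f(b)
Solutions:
 f(b) = C3*exp(-2^(2/3)*3^(1/3)*b/2) + (C1*sin(2^(2/3)*3^(5/6)*b/4) + C2*cos(2^(2/3)*3^(5/6)*b/4))*exp(2^(2/3)*3^(1/3)*b/4)


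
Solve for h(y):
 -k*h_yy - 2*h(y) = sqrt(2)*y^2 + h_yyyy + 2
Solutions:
 h(y) = C1*exp(-sqrt(2)*y*sqrt(-k - sqrt(k^2 - 8))/2) + C2*exp(sqrt(2)*y*sqrt(-k - sqrt(k^2 - 8))/2) + C3*exp(-sqrt(2)*y*sqrt(-k + sqrt(k^2 - 8))/2) + C4*exp(sqrt(2)*y*sqrt(-k + sqrt(k^2 - 8))/2) + sqrt(2)*k/2 - sqrt(2)*y^2/2 - 1


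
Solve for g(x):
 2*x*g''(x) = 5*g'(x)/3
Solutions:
 g(x) = C1 + C2*x^(11/6)


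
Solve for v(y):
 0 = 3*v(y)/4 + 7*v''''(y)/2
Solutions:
 v(y) = (C1*sin(6^(1/4)*7^(3/4)*y/14) + C2*cos(6^(1/4)*7^(3/4)*y/14))*exp(-6^(1/4)*7^(3/4)*y/14) + (C3*sin(6^(1/4)*7^(3/4)*y/14) + C4*cos(6^(1/4)*7^(3/4)*y/14))*exp(6^(1/4)*7^(3/4)*y/14)


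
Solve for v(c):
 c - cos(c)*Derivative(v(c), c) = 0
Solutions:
 v(c) = C1 + Integral(c/cos(c), c)


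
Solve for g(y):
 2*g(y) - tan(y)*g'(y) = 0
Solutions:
 g(y) = C1*sin(y)^2


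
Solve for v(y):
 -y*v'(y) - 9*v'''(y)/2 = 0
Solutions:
 v(y) = C1 + Integral(C2*airyai(-6^(1/3)*y/3) + C3*airybi(-6^(1/3)*y/3), y)


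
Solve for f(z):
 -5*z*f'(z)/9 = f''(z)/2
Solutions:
 f(z) = C1 + C2*erf(sqrt(5)*z/3)


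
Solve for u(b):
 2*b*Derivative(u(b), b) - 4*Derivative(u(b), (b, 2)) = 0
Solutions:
 u(b) = C1 + C2*erfi(b/2)


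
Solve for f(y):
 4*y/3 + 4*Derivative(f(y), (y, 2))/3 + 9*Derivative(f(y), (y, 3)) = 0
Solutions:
 f(y) = C1 + C2*y + C3*exp(-4*y/27) - y^3/6 + 27*y^2/8


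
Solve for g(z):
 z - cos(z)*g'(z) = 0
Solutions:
 g(z) = C1 + Integral(z/cos(z), z)


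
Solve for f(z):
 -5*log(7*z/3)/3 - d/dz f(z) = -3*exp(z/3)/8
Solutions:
 f(z) = C1 - 5*z*log(z)/3 + 5*z*(-log(7) + 1 + log(3))/3 + 9*exp(z/3)/8


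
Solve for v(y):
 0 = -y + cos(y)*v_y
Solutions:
 v(y) = C1 + Integral(y/cos(y), y)


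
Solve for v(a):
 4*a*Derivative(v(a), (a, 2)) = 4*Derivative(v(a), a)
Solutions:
 v(a) = C1 + C2*a^2


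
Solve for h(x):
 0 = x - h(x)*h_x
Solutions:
 h(x) = -sqrt(C1 + x^2)
 h(x) = sqrt(C1 + x^2)


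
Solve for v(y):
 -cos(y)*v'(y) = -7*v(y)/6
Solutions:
 v(y) = C1*(sin(y) + 1)^(7/12)/(sin(y) - 1)^(7/12)


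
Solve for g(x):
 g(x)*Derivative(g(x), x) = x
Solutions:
 g(x) = -sqrt(C1 + x^2)
 g(x) = sqrt(C1 + x^2)


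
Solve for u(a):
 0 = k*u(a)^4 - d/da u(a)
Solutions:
 u(a) = (-1/(C1 + 3*a*k))^(1/3)
 u(a) = (-1/(C1 + a*k))^(1/3)*(-3^(2/3) - 3*3^(1/6)*I)/6
 u(a) = (-1/(C1 + a*k))^(1/3)*(-3^(2/3) + 3*3^(1/6)*I)/6


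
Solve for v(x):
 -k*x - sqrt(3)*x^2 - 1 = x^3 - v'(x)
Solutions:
 v(x) = C1 + k*x^2/2 + x^4/4 + sqrt(3)*x^3/3 + x


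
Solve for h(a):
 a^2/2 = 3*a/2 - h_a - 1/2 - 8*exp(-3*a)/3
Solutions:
 h(a) = C1 - a^3/6 + 3*a^2/4 - a/2 + 8*exp(-3*a)/9


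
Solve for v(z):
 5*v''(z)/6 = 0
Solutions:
 v(z) = C1 + C2*z


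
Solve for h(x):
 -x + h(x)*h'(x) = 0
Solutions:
 h(x) = -sqrt(C1 + x^2)
 h(x) = sqrt(C1 + x^2)


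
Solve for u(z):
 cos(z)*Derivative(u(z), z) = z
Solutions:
 u(z) = C1 + Integral(z/cos(z), z)


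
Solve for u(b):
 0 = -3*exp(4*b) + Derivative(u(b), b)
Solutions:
 u(b) = C1 + 3*exp(4*b)/4


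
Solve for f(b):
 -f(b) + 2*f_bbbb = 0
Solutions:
 f(b) = C1*exp(-2^(3/4)*b/2) + C2*exp(2^(3/4)*b/2) + C3*sin(2^(3/4)*b/2) + C4*cos(2^(3/4)*b/2)


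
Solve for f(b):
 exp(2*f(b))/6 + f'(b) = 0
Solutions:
 f(b) = log(-1/(C1 - b))/2 + log(3)/2
 f(b) = log(-sqrt(1/(C1 + b))) + log(3)/2


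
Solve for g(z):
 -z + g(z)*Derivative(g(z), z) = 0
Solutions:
 g(z) = -sqrt(C1 + z^2)
 g(z) = sqrt(C1 + z^2)


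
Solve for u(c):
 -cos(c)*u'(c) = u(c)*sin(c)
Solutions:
 u(c) = C1*cos(c)


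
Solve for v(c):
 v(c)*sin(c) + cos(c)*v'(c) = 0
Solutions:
 v(c) = C1*cos(c)


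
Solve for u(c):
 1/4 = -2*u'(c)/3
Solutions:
 u(c) = C1 - 3*c/8


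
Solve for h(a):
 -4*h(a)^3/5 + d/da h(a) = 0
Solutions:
 h(a) = -sqrt(10)*sqrt(-1/(C1 + 4*a))/2
 h(a) = sqrt(10)*sqrt(-1/(C1 + 4*a))/2


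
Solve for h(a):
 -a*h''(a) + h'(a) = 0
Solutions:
 h(a) = C1 + C2*a^2


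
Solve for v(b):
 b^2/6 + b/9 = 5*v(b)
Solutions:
 v(b) = b*(3*b + 2)/90


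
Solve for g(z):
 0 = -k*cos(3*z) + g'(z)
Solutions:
 g(z) = C1 + k*sin(3*z)/3


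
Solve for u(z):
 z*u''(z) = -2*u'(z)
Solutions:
 u(z) = C1 + C2/z


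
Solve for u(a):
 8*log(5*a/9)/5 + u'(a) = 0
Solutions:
 u(a) = C1 - 8*a*log(a)/5 - 8*a*log(5)/5 + 8*a/5 + 16*a*log(3)/5


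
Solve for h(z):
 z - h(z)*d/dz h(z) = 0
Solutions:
 h(z) = -sqrt(C1 + z^2)
 h(z) = sqrt(C1 + z^2)


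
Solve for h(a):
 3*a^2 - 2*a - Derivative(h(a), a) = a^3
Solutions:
 h(a) = C1 - a^4/4 + a^3 - a^2


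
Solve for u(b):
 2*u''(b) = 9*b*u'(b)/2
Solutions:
 u(b) = C1 + C2*erfi(3*sqrt(2)*b/4)


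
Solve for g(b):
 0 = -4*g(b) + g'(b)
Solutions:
 g(b) = C1*exp(4*b)


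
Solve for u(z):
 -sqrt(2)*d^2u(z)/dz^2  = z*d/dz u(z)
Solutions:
 u(z) = C1 + C2*erf(2^(1/4)*z/2)


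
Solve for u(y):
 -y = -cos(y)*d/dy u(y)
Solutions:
 u(y) = C1 + Integral(y/cos(y), y)


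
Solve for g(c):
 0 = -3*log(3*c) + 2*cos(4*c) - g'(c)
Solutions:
 g(c) = C1 - 3*c*log(c) - 3*c*log(3) + 3*c + sin(4*c)/2


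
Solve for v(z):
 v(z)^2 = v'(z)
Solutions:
 v(z) = -1/(C1 + z)


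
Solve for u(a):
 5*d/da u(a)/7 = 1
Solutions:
 u(a) = C1 + 7*a/5


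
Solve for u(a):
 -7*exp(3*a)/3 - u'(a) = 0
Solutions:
 u(a) = C1 - 7*exp(3*a)/9


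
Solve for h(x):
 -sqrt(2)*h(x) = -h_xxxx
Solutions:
 h(x) = C1*exp(-2^(1/8)*x) + C2*exp(2^(1/8)*x) + C3*sin(2^(1/8)*x) + C4*cos(2^(1/8)*x)


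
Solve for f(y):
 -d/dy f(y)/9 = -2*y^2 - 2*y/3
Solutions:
 f(y) = C1 + 6*y^3 + 3*y^2


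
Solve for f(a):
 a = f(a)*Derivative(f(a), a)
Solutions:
 f(a) = -sqrt(C1 + a^2)
 f(a) = sqrt(C1 + a^2)


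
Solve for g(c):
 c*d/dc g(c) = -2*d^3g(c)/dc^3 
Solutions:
 g(c) = C1 + Integral(C2*airyai(-2^(2/3)*c/2) + C3*airybi(-2^(2/3)*c/2), c)


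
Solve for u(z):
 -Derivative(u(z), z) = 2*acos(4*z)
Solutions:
 u(z) = C1 - 2*z*acos(4*z) + sqrt(1 - 16*z^2)/2


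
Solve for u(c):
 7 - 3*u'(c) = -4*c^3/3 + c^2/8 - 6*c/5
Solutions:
 u(c) = C1 + c^4/9 - c^3/72 + c^2/5 + 7*c/3


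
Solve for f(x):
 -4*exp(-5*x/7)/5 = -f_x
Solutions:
 f(x) = C1 - 28*exp(-5*x/7)/25


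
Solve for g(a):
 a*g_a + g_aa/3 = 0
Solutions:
 g(a) = C1 + C2*erf(sqrt(6)*a/2)


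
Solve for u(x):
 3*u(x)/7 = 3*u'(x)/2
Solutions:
 u(x) = C1*exp(2*x/7)


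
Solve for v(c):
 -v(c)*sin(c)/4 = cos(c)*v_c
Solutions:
 v(c) = C1*cos(c)^(1/4)


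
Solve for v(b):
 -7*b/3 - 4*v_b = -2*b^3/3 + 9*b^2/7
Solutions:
 v(b) = C1 + b^4/24 - 3*b^3/28 - 7*b^2/24


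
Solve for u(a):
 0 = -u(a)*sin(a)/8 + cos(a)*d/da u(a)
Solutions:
 u(a) = C1/cos(a)^(1/8)


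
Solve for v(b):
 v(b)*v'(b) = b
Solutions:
 v(b) = -sqrt(C1 + b^2)
 v(b) = sqrt(C1 + b^2)


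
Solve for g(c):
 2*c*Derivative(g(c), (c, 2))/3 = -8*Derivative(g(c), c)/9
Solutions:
 g(c) = C1 + C2/c^(1/3)


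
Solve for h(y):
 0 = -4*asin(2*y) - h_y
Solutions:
 h(y) = C1 - 4*y*asin(2*y) - 2*sqrt(1 - 4*y^2)


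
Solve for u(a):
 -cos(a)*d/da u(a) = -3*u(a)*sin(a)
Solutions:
 u(a) = C1/cos(a)^3


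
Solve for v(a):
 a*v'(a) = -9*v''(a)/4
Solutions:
 v(a) = C1 + C2*erf(sqrt(2)*a/3)


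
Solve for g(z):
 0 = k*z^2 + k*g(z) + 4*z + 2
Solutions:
 g(z) = (-k*z^2 - 4*z - 2)/k


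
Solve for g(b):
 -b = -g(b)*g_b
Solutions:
 g(b) = -sqrt(C1 + b^2)
 g(b) = sqrt(C1 + b^2)


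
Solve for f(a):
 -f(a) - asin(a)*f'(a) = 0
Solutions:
 f(a) = C1*exp(-Integral(1/asin(a), a))


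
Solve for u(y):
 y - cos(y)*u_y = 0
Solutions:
 u(y) = C1 + Integral(y/cos(y), y)


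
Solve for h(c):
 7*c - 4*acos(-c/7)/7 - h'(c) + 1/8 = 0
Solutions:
 h(c) = C1 + 7*c^2/2 - 4*c*acos(-c/7)/7 + c/8 - 4*sqrt(49 - c^2)/7


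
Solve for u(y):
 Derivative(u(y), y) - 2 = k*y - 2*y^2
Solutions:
 u(y) = C1 + k*y^2/2 - 2*y^3/3 + 2*y


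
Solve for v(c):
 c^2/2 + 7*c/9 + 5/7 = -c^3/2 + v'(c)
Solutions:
 v(c) = C1 + c^4/8 + c^3/6 + 7*c^2/18 + 5*c/7


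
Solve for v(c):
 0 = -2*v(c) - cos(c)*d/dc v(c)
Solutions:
 v(c) = C1*(sin(c) - 1)/(sin(c) + 1)


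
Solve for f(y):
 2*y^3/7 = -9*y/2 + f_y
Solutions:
 f(y) = C1 + y^4/14 + 9*y^2/4


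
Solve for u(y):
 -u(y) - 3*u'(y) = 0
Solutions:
 u(y) = C1*exp(-y/3)


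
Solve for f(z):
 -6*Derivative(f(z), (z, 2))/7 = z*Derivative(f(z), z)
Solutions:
 f(z) = C1 + C2*erf(sqrt(21)*z/6)


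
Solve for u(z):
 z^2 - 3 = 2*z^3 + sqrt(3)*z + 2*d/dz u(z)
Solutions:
 u(z) = C1 - z^4/4 + z^3/6 - sqrt(3)*z^2/4 - 3*z/2


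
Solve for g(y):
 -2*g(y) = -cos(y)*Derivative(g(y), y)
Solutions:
 g(y) = C1*(sin(y) + 1)/(sin(y) - 1)


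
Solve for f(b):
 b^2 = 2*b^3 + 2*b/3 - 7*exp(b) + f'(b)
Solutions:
 f(b) = C1 - b^4/2 + b^3/3 - b^2/3 + 7*exp(b)


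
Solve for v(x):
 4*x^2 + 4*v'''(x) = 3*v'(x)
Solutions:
 v(x) = C1 + C2*exp(-sqrt(3)*x/2) + C3*exp(sqrt(3)*x/2) + 4*x^3/9 + 32*x/9


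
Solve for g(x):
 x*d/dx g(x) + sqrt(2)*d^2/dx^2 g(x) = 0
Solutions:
 g(x) = C1 + C2*erf(2^(1/4)*x/2)


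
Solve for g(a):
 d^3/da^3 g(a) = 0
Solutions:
 g(a) = C1 + C2*a + C3*a^2


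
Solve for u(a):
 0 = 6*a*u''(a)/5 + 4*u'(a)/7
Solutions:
 u(a) = C1 + C2*a^(11/21)


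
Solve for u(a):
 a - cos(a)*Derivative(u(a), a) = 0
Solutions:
 u(a) = C1 + Integral(a/cos(a), a)


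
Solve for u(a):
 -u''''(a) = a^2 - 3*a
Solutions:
 u(a) = C1 + C2*a + C3*a^2 + C4*a^3 - a^6/360 + a^5/40


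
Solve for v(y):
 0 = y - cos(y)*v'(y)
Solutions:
 v(y) = C1 + Integral(y/cos(y), y)


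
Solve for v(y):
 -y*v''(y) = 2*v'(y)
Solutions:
 v(y) = C1 + C2/y


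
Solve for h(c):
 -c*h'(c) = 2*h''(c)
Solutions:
 h(c) = C1 + C2*erf(c/2)


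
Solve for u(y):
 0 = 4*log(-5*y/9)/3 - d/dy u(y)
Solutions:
 u(y) = C1 + 4*y*log(-y)/3 + 4*y*(-2*log(3) - 1 + log(5))/3


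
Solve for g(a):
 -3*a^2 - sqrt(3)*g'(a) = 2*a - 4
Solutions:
 g(a) = C1 - sqrt(3)*a^3/3 - sqrt(3)*a^2/3 + 4*sqrt(3)*a/3


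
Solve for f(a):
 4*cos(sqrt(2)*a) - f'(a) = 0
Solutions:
 f(a) = C1 + 2*sqrt(2)*sin(sqrt(2)*a)


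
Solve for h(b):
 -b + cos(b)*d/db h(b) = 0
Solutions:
 h(b) = C1 + Integral(b/cos(b), b)


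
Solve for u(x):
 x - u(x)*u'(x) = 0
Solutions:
 u(x) = -sqrt(C1 + x^2)
 u(x) = sqrt(C1 + x^2)


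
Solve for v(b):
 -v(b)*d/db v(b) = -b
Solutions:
 v(b) = -sqrt(C1 + b^2)
 v(b) = sqrt(C1 + b^2)


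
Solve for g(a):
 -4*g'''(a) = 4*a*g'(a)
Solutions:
 g(a) = C1 + Integral(C2*airyai(-a) + C3*airybi(-a), a)


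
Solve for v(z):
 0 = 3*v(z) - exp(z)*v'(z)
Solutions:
 v(z) = C1*exp(-3*exp(-z))


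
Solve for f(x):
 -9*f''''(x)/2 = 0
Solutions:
 f(x) = C1 + C2*x + C3*x^2 + C4*x^3


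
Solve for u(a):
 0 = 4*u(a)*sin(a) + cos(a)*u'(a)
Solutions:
 u(a) = C1*cos(a)^4


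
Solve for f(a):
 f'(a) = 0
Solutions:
 f(a) = C1


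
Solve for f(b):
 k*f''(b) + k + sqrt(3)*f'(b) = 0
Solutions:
 f(b) = C1 + C2*exp(-sqrt(3)*b/k) - sqrt(3)*b*k/3


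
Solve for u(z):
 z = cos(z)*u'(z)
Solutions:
 u(z) = C1 + Integral(z/cos(z), z)


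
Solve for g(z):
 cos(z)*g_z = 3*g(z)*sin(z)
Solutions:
 g(z) = C1/cos(z)^3


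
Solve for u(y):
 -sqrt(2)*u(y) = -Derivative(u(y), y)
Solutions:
 u(y) = C1*exp(sqrt(2)*y)


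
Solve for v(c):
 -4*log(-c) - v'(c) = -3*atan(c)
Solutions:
 v(c) = C1 - 4*c*log(-c) + 3*c*atan(c) + 4*c - 3*log(c^2 + 1)/2


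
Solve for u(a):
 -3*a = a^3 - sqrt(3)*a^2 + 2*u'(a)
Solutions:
 u(a) = C1 - a^4/8 + sqrt(3)*a^3/6 - 3*a^2/4


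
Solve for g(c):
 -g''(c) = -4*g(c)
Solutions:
 g(c) = C1*exp(-2*c) + C2*exp(2*c)


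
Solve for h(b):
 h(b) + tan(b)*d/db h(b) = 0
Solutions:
 h(b) = C1/sin(b)


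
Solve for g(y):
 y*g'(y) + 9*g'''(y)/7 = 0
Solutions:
 g(y) = C1 + Integral(C2*airyai(-21^(1/3)*y/3) + C3*airybi(-21^(1/3)*y/3), y)


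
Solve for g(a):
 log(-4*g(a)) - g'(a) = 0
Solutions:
 -Integral(1/(log(-_y) + 2*log(2)), (_y, g(a))) = C1 - a


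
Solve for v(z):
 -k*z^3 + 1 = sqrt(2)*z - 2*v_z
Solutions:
 v(z) = C1 + k*z^4/8 + sqrt(2)*z^2/4 - z/2


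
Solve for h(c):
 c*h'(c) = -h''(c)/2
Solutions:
 h(c) = C1 + C2*erf(c)


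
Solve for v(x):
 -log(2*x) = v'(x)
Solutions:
 v(x) = C1 - x*log(x) - x*log(2) + x


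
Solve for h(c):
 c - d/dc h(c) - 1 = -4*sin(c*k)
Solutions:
 h(c) = C1 + c^2/2 - c - 4*cos(c*k)/k


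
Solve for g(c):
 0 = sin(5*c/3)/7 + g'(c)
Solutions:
 g(c) = C1 + 3*cos(5*c/3)/35


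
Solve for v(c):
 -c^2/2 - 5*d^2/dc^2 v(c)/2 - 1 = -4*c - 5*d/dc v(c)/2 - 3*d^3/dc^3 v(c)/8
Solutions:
 v(c) = C1 + C2*exp(2*c*(5 - sqrt(10))/3) + C3*exp(2*c*(sqrt(10) + 5)/3) + c^3/15 - 3*c^2/5 - 43*c/50


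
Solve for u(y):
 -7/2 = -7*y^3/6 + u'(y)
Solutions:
 u(y) = C1 + 7*y^4/24 - 7*y/2


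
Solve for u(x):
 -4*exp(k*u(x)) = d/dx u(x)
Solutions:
 u(x) = Piecewise((log(1/(C1*k + 4*k*x))/k, Ne(k, 0)), (nan, True))
 u(x) = Piecewise((C1 - 4*x, Eq(k, 0)), (nan, True))
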